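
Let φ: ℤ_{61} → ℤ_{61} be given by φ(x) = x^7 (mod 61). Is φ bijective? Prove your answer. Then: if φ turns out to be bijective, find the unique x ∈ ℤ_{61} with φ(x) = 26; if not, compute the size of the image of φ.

10

Since 61 is prime, the nonzero elements of ℤ_{61} form a cyclic group of order 60.
As gcd(7, 60) = 1, raising to the 7th power is a bijection on this group: if u^7 ≡ v^7 then (uv^{−1})^7 = 1, and the only element of order dividing gcd(7, 60) = 1 is 1, so u = v.
With φ(0) = 0 this makes φ injective on all of ℤ_{61}, hence bijective (finite equal-size domain and codomain). In particular φ is bijective.
Since φ is bijective, we find the preimage of 26. The inverse of x ↦ x^7 on (ℤ_{61})^× is x ↦ x^43, because 7·43 = 301 = 5·60 + 1 ≡ 1 (mod 60) and x^{60} = 1 for x ≠ 0 (Fermat). So φ⁻¹(26) = 26^43 mod 61.
Repeated squaring mod 61: 26^1 ≡ 26, 26^2 ≡ 26² = 676 ≡ 5, 26^4 ≡ 5² = 25, 26^8 ≡ 25² = 625 ≡ 15, 26^16 ≡ 15² = 225 ≡ 42, 26^32 ≡ 42² = 1764 ≡ 56. Since 43 = 32 + 8 + 2 + 1, 26^43 ≡ 56·15·5·26: 56·15 = 840 ≡ 47, then 47·5 = 235 ≡ 52, then 52·26 = 1352 ≡ 10. So 26^43 ≡ 10 (mod 61).
Hence φ⁻¹(26) = 10.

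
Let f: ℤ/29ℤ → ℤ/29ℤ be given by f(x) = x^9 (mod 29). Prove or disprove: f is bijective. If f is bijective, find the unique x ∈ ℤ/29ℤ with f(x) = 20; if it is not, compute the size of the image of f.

Since 29 is prime, the nonzero elements of ℤ/29ℤ form a cyclic group of order 28.
As gcd(9, 28) = 1, raising to the 9th power is a bijection on this group: if x_1^9 ≡ x_2^9 then (x_1x_2^{−1})^9 = 1, and the only element of order dividing gcd(9, 28) = 1 is 1, so x_1 = x_2.
With f(0) = 0 this makes f injective on all of ℤ/29ℤ, hence bijective (finite equal-size domain and codomain). In particular f is bijective.
Since f is bijective, we find the preimage of 20. The inverse of x ↦ x^9 on (ℤ/29ℤ)^× is x ↦ x^25, because 9·25 = 225 = 8·28 + 1 ≡ 1 (mod 28) and x^{28} = 1 for x ≠ 0 (Fermat). So f⁻¹(20) = 20^25 mod 29.
Repeated squaring mod 29: 20^1 ≡ 20, 20^2 ≡ 20² = 400 ≡ 23, 20^4 ≡ 23² = 529 ≡ 7, 20^8 ≡ 7² = 49 ≡ 20, 20^16 ≡ 20² = 400 ≡ 23. Since 25 = 16 + 8 + 1, 20^25 ≡ 23·20·20: 23·20 = 460 ≡ 25, then 25·20 = 500 ≡ 7. So 20^25 ≡ 7 (mod 29).
Hence f⁻¹(20) = 7.

7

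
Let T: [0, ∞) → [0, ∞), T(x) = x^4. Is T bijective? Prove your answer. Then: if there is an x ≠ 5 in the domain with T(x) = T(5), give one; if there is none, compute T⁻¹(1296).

6

On [0, ∞), x ↦ x^4 is strictly increasing (injective) and for any y ∈ [0, ∞) the 4th root y^{1/4} lies in [0, ∞) (surjective). So T is bijective.
Since x ↦ x^4 is strictly increasing on [0, ∞), it is injective there, so no x ≠ 5 in the domain has T(x) = T(5). We therefore compute T⁻¹(1296) = 1296^{1/4} = 6 (indeed 6^4 = 1296).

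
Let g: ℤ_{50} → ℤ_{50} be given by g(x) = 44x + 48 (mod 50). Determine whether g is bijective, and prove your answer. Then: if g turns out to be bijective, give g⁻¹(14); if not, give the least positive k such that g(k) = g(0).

25

We have gcd(44, 50) = 2 > 1. Taking s = 0 and t = 25: g(0) = 48 and g(25) = 44·25 + 48 = 1148 ≡ 48 (mod 50).
So g(0) = g(25) while 0 ≠ 25, therefore g is not injective, hence not bijective.
Since g is not bijective, we find the least positive k with g(k) = g(0): this means 44k ≡ 0 (mod 50), i.e. 50 ∣ 44k. Since gcd(44, 50) = 2, dividing through by 2 this holds exactly when 25 ∣ 22k, and as gcd(22, 25) = 1, exactly when 25 ∣ k.
The smallest positive such k is 25.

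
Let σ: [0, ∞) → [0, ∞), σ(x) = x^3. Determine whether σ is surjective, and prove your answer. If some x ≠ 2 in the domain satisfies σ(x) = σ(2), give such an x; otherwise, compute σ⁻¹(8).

2

For any y ∈ [0, ∞), x = y^{1/3} ∈ [0, ∞) gives σ(x) = y, so σ is surjective.
Since x ↦ x^3 is strictly increasing on [0, ∞), it is injective there, so no x ≠ 2 in the domain has σ(x) = σ(2). We therefore compute σ⁻¹(8) = 8^{1/3} = 2 (indeed 2^3 = 8).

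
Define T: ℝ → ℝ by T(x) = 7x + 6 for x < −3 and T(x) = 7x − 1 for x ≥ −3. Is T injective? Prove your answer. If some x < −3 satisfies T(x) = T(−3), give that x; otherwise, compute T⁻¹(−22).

-4

Both pieces are strictly increasing (slopes 7 and 7), so each is injective on its own interval.
The left piece maps (−∞, −3) onto (−∞, −15); the right piece maps [−3, ∞) onto [−22, ∞).
These images overlap. In particular T(−3) = −22 (right piece), and solving 7x + 6 = −22 on the left piece gives x = −4 < −3.
So T(−4) = T(−3) with −4 ≠ −3, and T is not injective. This x = −4 is the requested value below −3.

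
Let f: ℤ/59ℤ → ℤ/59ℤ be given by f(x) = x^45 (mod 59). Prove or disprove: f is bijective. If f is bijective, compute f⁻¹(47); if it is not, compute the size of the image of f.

Since 59 is prime, the nonzero elements of ℤ/59ℤ form a cyclic group of order 58.
As gcd(45, 58) = 1, raising to the 45th power is a bijection on this group: if s^45 ≡ t^45 then (st^{−1})^45 = 1, and the only element of order dividing gcd(45, 58) = 1 is 1, so s = t.
With f(0) = 0 this makes f injective on all of ℤ/59ℤ, hence bijective (finite equal-size domain and codomain). In particular f is bijective.
Since f is bijective, we find the preimage of 47. The inverse of x ↦ x^45 on (ℤ/59ℤ)^× is x ↦ x^49, because 45·49 = 2205 = 38·58 + 1 ≡ 1 (mod 58) and x^{58} = 1 for x ≠ 0 (Fermat). So f⁻¹(47) = 47^49 mod 59.
Repeated squaring mod 59: 47^1 ≡ 47, 47^2 ≡ 47² = 2209 ≡ 26, 47^4 ≡ 26² = 676 ≡ 27, 47^8 ≡ 27² = 729 ≡ 21, 47^16 ≡ 21² = 441 ≡ 28, 47^32 ≡ 28² = 784 ≡ 17. Since 49 = 32 + 16 + 1, 47^49 ≡ 17·28·47: 17·28 = 476 ≡ 4, then 4·47 = 188 ≡ 11. So 47^49 ≡ 11 (mod 59).
Hence f⁻¹(47) = 11.

11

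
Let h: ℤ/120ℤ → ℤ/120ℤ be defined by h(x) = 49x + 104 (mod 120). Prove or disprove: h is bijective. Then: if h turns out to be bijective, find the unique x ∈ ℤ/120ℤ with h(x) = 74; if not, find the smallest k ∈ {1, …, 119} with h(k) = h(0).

90

Suppose h(a) = h(b) in ℤ/120ℤ. Then 49a + 104 ≡ 49b + 104 (mod 120), thus 49(a − b) ≡ 0 (mod 120).
Since gcd(49, 120) = 1, 49 is invertible modulo 120, therefore a − b ≡ 0 (mod 120), i.e. a = b.
We now compute 49⁻¹ mod 120 explicitly. Euclid's algorithm: 120 = 2·49 + 22, 49 = 2·22 + 5, 22 = 4·5 + 2, 5 = 2·2 + 1; back-substituting gives 1 = 49·49 − 20·120, so 49⁻¹ ≡ 49 (mod 120).
Then y ↦ 49(y − 104) is a two-sided inverse to h, so every y ∈ ℤ/120ℤ has a preimage.
Therefore h is bijective.
Since h is bijective, we find h⁻¹(74): we need 49x ≡ 74 − 104 ≡ 90 (mod 120). Using 49⁻¹ = 49: x ≡ 49·90 = 4410 = 36·120 + 90, so x = 90.
Check: h(90) = 49·90 + 104 = 4514 = 37·120 + 74 ≡ 74 (mod 120).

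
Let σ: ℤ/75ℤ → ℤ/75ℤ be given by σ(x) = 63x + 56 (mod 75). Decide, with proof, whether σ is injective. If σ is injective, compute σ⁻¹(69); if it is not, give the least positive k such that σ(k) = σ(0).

We have gcd(63, 75) = 3 > 1. Taking s = 0 and t = 25: σ(0) = 56 and σ(25) = 63·25 + 56 = 1631 ≡ 56 (mod 75).
So σ(0) = σ(25) while 0 ≠ 25, therefore σ is not injective.
Since σ is not injective, we find the least positive k with σ(k) = σ(0): this means 63k ≡ 0 (mod 75), i.e. 75 ∣ 63k. Since gcd(63, 75) = 3, dividing through by 3 this holds exactly when 25 ∣ 21k, and as gcd(21, 25) = 1, exactly when 25 ∣ k.
The smallest positive such k is 25.

25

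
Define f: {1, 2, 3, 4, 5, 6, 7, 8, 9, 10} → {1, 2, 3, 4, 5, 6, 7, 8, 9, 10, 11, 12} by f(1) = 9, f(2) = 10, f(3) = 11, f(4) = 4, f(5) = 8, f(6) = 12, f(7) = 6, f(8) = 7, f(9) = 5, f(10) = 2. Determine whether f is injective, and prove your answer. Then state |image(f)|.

10

The values f(1), …, f(10) are 9, 10, 11, 4, 8, 12, 6, 7, 5, 2 — all distinct.
So f(a) = f(b) only when a = b, and f is injective.
The image of f is {2, 4, 5, 6, 7, 8, 9, 10, 11, 12}, which has 10 elements.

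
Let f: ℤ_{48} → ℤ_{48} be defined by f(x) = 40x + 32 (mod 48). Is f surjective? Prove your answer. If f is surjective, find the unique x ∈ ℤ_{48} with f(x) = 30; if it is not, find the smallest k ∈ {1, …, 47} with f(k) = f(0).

Since gcd(40, 48) = 8, we have 40x ≡ 0 (mod 8) for all x, so f(x) ≡ 0 (mod 8).
But 1 ≢ 0 (mod 8), so 1 ∈ ℤ_{48} has no preimage. Thus f is not surjective.
Since f is not surjective, we find the least positive k with f(k) = f(0): this means 40k ≡ 0 (mod 48), i.e. 48 ∣ 40k. Since gcd(40, 48) = 8, dividing through by 8 this holds exactly when 6 ∣ 5k, and as gcd(5, 6) = 1, exactly when 6 ∣ k.
The smallest positive such k is 6.

6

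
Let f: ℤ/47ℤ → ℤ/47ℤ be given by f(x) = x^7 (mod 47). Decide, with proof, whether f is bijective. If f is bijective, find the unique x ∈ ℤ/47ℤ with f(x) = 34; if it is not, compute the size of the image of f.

Since 47 is prime, the nonzero elements of ℤ/47ℤ form a cyclic group of order 46.
As gcd(7, 46) = 1, raising to the 7th power is a bijection on this group: if a^7 ≡ b^7 then (ab^{−1})^7 = 1, and the only element of order dividing gcd(7, 46) = 1 is 1, so a = b.
With f(0) = 0 this makes f injective on all of ℤ/47ℤ, hence bijective (finite equal-size domain and codomain). In particular f is bijective.
Since f is bijective, we find the preimage of 34. The inverse of x ↦ x^7 on (ℤ/47ℤ)^× is x ↦ x^33, because 7·33 = 231 = 5·46 + 1 ≡ 1 (mod 46) and x^{46} = 1 for x ≠ 0 (Fermat). So f⁻¹(34) = 34^33 mod 47.
Repeated squaring mod 47: 34^1 ≡ 34, 34^2 ≡ 34² = 1156 ≡ 28, 34^4 ≡ 28² = 784 ≡ 32, 34^8 ≡ 32² = 1024 ≡ 37, 34^16 ≡ 37² = 1369 ≡ 6, 34^32 ≡ 6² = 36. Since 33 = 32 + 1, 34^33 ≡ 36·34: 36·34 = 1224 ≡ 2. So 34^33 ≡ 2 (mod 47).
Hence f⁻¹(34) = 2.

2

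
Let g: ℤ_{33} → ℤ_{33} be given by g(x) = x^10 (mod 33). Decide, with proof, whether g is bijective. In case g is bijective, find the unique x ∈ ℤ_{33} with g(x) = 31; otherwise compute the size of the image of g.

4

g(1) = 1^10 = 1.
g(2): Repeated squaring mod 33: 2^1 ≡ 2, 2^2 ≡ 2² = 4, 2^4 ≡ 4² = 16, 2^8 ≡ 16² = 256 ≡ 25. Since 10 = 8 + 2, 2^10 ≡ 25·4: 25·4 = 100 ≡ 1. So 2^10 ≡ 1 (mod 33).
So g(1) = g(2) = 1 while 1 ≠ 2, hence g is not injective, hence not bijective.
Since g is not bijective, we determine |image(g)|. Computing x^10 mod 33 for each x (by repeated squaring, reducing mod 33 at every step), the values g(0), g(1), …, g(32) are: 0, 1, 1, 12, 1, 1, 12, 1, 1, 12, 1, 22, 12, 1, 1, 12, 1, 1, 12, 1, 1, 12, 22, 1, 12, 1, 1, 12, 1, 1, 12, 1, 1.
The distinct values are {0, 1, 12, 22}; there are 4 of them.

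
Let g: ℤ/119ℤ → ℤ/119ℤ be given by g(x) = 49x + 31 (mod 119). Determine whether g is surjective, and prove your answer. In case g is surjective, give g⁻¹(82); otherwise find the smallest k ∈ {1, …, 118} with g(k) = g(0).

17

Recall that surjectivity means every element of the codomain has a preimage under g.
Since gcd(49, 119) = 7, we have 49x ≡ 0 (mod 7) for all x, so g(x) ≡ 3 (mod 7).
But 0 ≢ 3 (mod 7), so 0 ∈ ℤ/119ℤ has no preimage. Therefore g is not surjective.
Since g is not surjective, we find the least positive k with g(k) = g(0): this means 49k ≡ 0 (mod 119), i.e. 119 ∣ 49k. Since gcd(49, 119) = 7, dividing through by 7 this holds exactly when 17 ∣ 7k, and as gcd(7, 17) = 1, exactly when 17 ∣ k.
The smallest positive such k is 17.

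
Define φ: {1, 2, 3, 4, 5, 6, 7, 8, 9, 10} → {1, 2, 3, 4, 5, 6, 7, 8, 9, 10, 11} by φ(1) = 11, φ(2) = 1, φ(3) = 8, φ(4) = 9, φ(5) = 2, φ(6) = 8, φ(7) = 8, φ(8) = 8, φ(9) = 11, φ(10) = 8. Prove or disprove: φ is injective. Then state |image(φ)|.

φ(3) = 8 = φ(6) with 3 ≠ 6, so φ is not injective.
The image of φ is {1, 2, 8, 9, 11}, which has 5 elements.

5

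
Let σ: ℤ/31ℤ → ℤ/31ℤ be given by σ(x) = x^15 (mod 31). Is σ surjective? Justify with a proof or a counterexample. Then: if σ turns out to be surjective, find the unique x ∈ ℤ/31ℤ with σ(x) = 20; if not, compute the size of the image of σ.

σ(1) = 1^15 = 1.
σ(2): Repeated squaring mod 31: 2^1 ≡ 2, 2^2 ≡ 2² = 4, 2^4 ≡ 4² = 16, 2^8 ≡ 16² = 256 ≡ 8. Since 15 = 8 + 4 + 2 + 1, 2^15 ≡ 8·16·4·2: 8·16 = 128 ≡ 4, then 4·4 = 16, then 16·2 = 32 ≡ 1. So 2^15 ≡ 1 (mod 31).
So σ(1) = σ(2) = 1 while 1 ≠ 2, thus σ is not injective.
A non-injective map from the 31-element set ℤ/31ℤ to itself takes at most 30 distinct values, so it cannot be surjective. Therefore σ is not surjective.
Since σ is not surjective, we determine |image(σ)|. Computing x^15 mod 31 for each x (by repeated squaring, reducing mod 31 at every step), the values σ(0), σ(1), …, σ(30) are: 0, 1, 1, 30, 1, 1, 30, 1, 1, 1, 1, 30, 30, 30, 1, 30, 1, 30, 1, 1, 1, 30, 30, 30, 30, 1, 30, 30, 1, 30, 30.
The distinct values are {0, 1, 30}; there are 3 of them.

3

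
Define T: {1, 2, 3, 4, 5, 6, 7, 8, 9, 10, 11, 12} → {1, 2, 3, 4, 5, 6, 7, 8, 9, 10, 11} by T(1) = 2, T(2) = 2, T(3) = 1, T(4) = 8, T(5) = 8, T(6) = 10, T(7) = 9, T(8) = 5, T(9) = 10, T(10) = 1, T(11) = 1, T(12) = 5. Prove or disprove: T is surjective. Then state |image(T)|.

No element maps to 3, so T is not surjective.
The image of T is {1, 2, 5, 8, 9, 10}, which has 6 elements.

6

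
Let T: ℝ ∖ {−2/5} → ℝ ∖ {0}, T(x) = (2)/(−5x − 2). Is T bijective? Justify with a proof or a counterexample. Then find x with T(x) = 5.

-12/25

Suppose T(s) = T(t). Cross-multiplying: (2)(−5t − 2) = (2)(−5s − 2).
Expanding both sides and cancelling the symmetric terms leaves 10·(s − t) = 0. Since 10 ≠ 0, s = t. Therefore T is injective.
For any y ≠ 0, solving y(−5x − 2) = 2 for x gives a well-defined x ≠ −2/5. So T is surjective.
Thus T is bijective.
Solving T(x) = 5: cross-multiplying gives 2 = 5(−5x − 2), which rearranges to 25x = −12, so x = −12/25.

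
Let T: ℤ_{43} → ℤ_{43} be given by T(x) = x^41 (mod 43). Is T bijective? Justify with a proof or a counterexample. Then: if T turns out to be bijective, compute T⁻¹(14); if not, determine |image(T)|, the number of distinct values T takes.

40

Since 43 is prime, the nonzero elements of ℤ_{43} form a cyclic group of order 42.
As gcd(41, 42) = 1, raising to the 41st power is a bijection on this group: if s^41 ≡ t^41 then (st^{−1})^41 = 1, and the only element of order dividing gcd(41, 42) = 1 is 1, so s = t.
With T(0) = 0 this makes T injective on all of ℤ_{43}, hence bijective (finite equal-size domain and codomain). In particular T is bijective.
Since T is bijective, we find the preimage of 14. The inverse of x ↦ x^41 on (ℤ_{43})^× is x ↦ x^41, because 41·41 = 1681 = 40·42 + 1 ≡ 1 (mod 42) and x^{42} = 1 for x ≠ 0 (Fermat). So T⁻¹(14) = 14^41 mod 43.
Repeated squaring mod 43: 14^1 ≡ 14, 14^2 ≡ 14² = 196 ≡ 24, 14^4 ≡ 24² = 576 ≡ 17, 14^8 ≡ 17² = 289 ≡ 31, 14^16 ≡ 31² = 961 ≡ 15, 14^32 ≡ 15² = 225 ≡ 10. Since 41 = 32 + 8 + 1, 14^41 ≡ 10·31·14: 10·31 = 310 ≡ 9, then 9·14 = 126 ≡ 40. So 14^41 ≡ 40 (mod 43).
Hence T⁻¹(14) = 40.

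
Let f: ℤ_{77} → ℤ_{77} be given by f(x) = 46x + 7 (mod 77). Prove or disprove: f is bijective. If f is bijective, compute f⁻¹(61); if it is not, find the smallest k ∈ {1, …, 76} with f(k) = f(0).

Suppose f(x_1) = f(x_2) in ℤ_{77}. Then 46x_1 + 7 ≡ 46x_2 + 7 (mod 77), therefore 46(x_1 − x_2) ≡ 0 (mod 77).
Since gcd(46, 77) = 1, 46 is invertible modulo 77, therefore x_1 − x_2 ≡ 0 (mod 77), i.e. x_1 = x_2.
We now compute 46⁻¹ mod 77 explicitly. Euclid's algorithm: 77 = 1·46 + 31, 46 = 1·31 + 15, 31 = 2·15 + 1; back-substituting gives 1 = 72·46 − 43·77, so 46⁻¹ ≡ 72 (mod 77).
For any y ∈ ℤ_{77}, x = 72(y − 7) mod 77 satisfies f(x) = 46·72(y − 7) + 7 ≡ y (since 46·72 ≡ 1 mod 77). So every y has a preimage.
Therefore f is bijective.
Since f is bijective, we compute f⁻¹(61): solve 46x + 7 ≡ 61 (mod 77), i.e. 46x ≡ 54 (mod 77).
Multiplying by 46⁻¹ = 72 gives x ≡ 72·54 = 3888 = 50·77 + 38 ≡ 38 (mod 77).
Check: f(38) = 46·38 + 7 = 1755 = 22·77 + 61 ≡ 61 (mod 77).

38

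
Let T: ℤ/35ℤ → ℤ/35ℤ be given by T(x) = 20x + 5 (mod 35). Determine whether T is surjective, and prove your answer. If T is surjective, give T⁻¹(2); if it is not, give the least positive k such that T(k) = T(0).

Recall that surjectivity means every element of the codomain has a preimage under T.
Since gcd(20, 35) = 5, we have 20x ≡ 0 (mod 5) for all x, so T(x) ≡ 0 (mod 5).
But 1 ≢ 0 (mod 5), so 1 ∈ ℤ/35ℤ has no preimage. Hence T is not surjective.
Since T is not surjective, we find the least positive k with T(k) = T(0): this means 20k ≡ 0 (mod 35), i.e. 35 ∣ 20k. Since gcd(20, 35) = 5, dividing through by 5 this holds exactly when 7 ∣ 4k, and as gcd(4, 7) = 1, exactly when 7 ∣ k.
The smallest positive such k is 7.

7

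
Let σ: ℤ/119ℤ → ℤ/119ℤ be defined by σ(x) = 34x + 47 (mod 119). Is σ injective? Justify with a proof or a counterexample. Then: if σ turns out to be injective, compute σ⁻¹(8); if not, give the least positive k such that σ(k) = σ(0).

By definition, σ is injective if σ(a) = σ(b) implies a = b.
We have gcd(34, 119) = 17 > 1. Taking a = 0 and b = 7: σ(0) = 47 and σ(7) = 34·7 + 47 = 285 ≡ 47 (mod 119).
So σ(0) = σ(7) while 0 ≠ 7, hence σ is not injective.
Since σ is not injective, we find the least positive k with σ(k) = σ(0): this means 34k ≡ 0 (mod 119), i.e. 119 ∣ 34k. Since gcd(34, 119) = 17, dividing through by 17 this holds exactly when 7 ∣ 2k, and as gcd(2, 7) = 1, exactly when 7 ∣ k.
The smallest positive such k is 7.

7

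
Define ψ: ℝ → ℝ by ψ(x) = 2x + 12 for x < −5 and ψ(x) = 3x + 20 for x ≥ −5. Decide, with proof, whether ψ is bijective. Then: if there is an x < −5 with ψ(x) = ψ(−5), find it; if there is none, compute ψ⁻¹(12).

Both pieces are strictly increasing (slopes 2 and 3), so each is injective on its own interval.
The left piece maps (−∞, −5) onto (−∞, 2); the right piece maps [−5, ∞) onto [5, ∞).
The images leave a gap (2 has no preimage), so ψ is not surjective, hence not bijective.
Because the two images are disjoint, no x < −5 has ψ(x) = ψ(−5), so we compute ψ⁻¹(12): 12 lies in [5, ∞), so solve 3x + 20 = 12: x = (12 − 20)/3 = −8/3.

-8/3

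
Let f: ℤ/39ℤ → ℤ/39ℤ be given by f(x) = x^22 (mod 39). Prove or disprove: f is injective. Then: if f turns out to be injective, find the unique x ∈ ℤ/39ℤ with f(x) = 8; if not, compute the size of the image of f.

f(5): Repeated squaring mod 39: 5^1 ≡ 5, 5^2 ≡ 5² = 25, 5^4 ≡ 25² = 625 ≡ 1, 5^8 ≡ 1² = 1, 5^16 ≡ 1² = 1. Since 22 = 16 + 4 + 2, 5^22 ≡ 1·1·25: 1·1 = 1, then 1·25 = 25. So 5^22 ≡ 25 (mod 39).
f(8): Repeated squaring mod 39: 8^1 ≡ 8, 8^2 ≡ 8² = 64 ≡ 25, 8^4 ≡ 25² = 625 ≡ 1, 8^8 ≡ 1² = 1, 8^16 ≡ 1² = 1. Since 22 = 16 + 4 + 2, 8^22 ≡ 1·1·25: 1·1 = 1, then 1·25 = 25. So 8^22 ≡ 25 (mod 39).
So f(5) = f(8) = 25 while 5 ≠ 8, hence f is not injective.
Since f is not injective, we determine |image(f)|. Computing x^22 mod 39 for each x (by repeated squaring, reducing mod 39 at every step), the values f(0), f(1), …, f(38) are: 0, 1, 10, 3, 22, 25, 30, 4, 25, 9, 16, 10, 27, 13, 1, 36, 16, 22, 12, 4, 4, 12, 22, 16, 36, 1, 13, 27, 10, 16, 9, 25, 4, 30, 25, 22, 3, 10, 1.
The distinct values are {0, 1, 3, 4, 9, 10, 12, 13, 16, 22, 25, 27, 30, 36}; there are 14 of them.

14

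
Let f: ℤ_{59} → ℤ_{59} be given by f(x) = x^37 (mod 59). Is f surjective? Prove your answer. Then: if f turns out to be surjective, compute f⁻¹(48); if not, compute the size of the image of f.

Since 59 is prime, the nonzero elements of ℤ_{59} form a cyclic group of order 58.
As gcd(37, 58) = 1, raising to the 37th power is a bijection on this group: if s^37 ≡ t^37 then (st^{−1})^37 = 1, and the only element of order dividing gcd(37, 58) = 1 is 1, so s = t.
With f(0) = 0 this makes f injective on all of ℤ_{59}, hence bijective (finite equal-size domain and codomain). In particular f is surjective.
Since f is surjective, we find the preimage of 48. The inverse of x ↦ x^37 on (ℤ_{59})^× is x ↦ x^11, because 37·11 = 407 = 7·58 + 1 ≡ 1 (mod 58) and x^{58} = 1 for x ≠ 0 (Fermat). So f⁻¹(48) = 48^11 mod 59.
Repeated squaring mod 59: 48^1 ≡ 48, 48^2 ≡ 48² = 2304 ≡ 3, 48^4 ≡ 3² = 9, 48^8 ≡ 9² = 81 ≡ 22. Since 11 = 8 + 2 + 1, 48^11 ≡ 22·3·48: 22·3 = 66 ≡ 7, then 7·48 = 336 ≡ 41. So 48^11 ≡ 41 (mod 59).
Hence f⁻¹(48) = 41.

41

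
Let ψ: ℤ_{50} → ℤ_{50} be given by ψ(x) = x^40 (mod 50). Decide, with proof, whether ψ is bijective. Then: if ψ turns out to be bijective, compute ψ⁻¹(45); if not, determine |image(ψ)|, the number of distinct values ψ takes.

4

ψ(1) = 1^40 = 1.
ψ(3): Repeated squaring mod 50: 3^1 ≡ 3, 3^2 ≡ 3² = 9, 3^4 ≡ 9² = 81 ≡ 31, 3^8 ≡ 31² = 961 ≡ 11, 3^16 ≡ 11² = 121 ≡ 21, 3^32 ≡ 21² = 441 ≡ 41. Since 40 = 32 + 8, 3^40 ≡ 41·11: 41·11 = 451 ≡ 1. So 3^40 ≡ 1 (mod 50).
So ψ(1) = ψ(3) = 1 while 1 ≠ 3, thus ψ is not injective, hence not bijective.
Since ψ is not bijective, we determine |image(ψ)|. Computing x^40 mod 50 for each x (by repeated squaring, reducing mod 50 at every step), the values ψ(0), ψ(1), …, ψ(49) are: 0, 1, 26, 1, 26, 25, 26, 1, 26, 1, 0, 1, 26, 1, 26, 25, 26, 1, 26, 1, 0, 1, 26, 1, 26, 25, 26, 1, 26, 1, 0, 1, 26, 1, 26, 25, 26, 1, 26, 1, 0, 1, 26, 1, 26, 25, 26, 1, 26, 1.
The distinct values are {0, 1, 25, 26}; there are 4 of them.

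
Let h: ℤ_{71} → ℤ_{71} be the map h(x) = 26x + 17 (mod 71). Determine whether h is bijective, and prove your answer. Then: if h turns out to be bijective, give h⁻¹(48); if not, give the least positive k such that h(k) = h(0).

64

Recall: injectivity means: for all a, b in the domain, h(a) = h(b) implies a = b.
If h(a) = h(b), then 26a ≡ 26b (mod 71). Because gcd(26, 71) = 1, we may cancel 26 to get a ≡ b (mod 71).
We now compute 26⁻¹ mod 71 explicitly. Euclid's algorithm: 71 = 2·26 + 19, 26 = 1·19 + 7, 19 = 2·7 + 5, 7 = 1·5 + 2, 5 = 2·2 + 1; back-substituting gives 1 = 41·26 − 15·71, so 26⁻¹ ≡ 41 (mod 71).
Then y ↦ 41(y − 17) is a two-sided inverse to h, so every y ∈ ℤ_{71} has a preimage.
So h is bijective.
Since h is bijective, we compute h⁻¹(48): solve 26x + 17 ≡ 48 (mod 71), i.e. 26x ≡ 31 (mod 71).
Multiplying by 26⁻¹ = 41 gives x ≡ 41·31 = 1271 = 17·71 + 64 ≡ 64 (mod 71).
Check: h(64) = 26·64 + 17 = 1681 = 23·71 + 48 ≡ 48 (mod 71).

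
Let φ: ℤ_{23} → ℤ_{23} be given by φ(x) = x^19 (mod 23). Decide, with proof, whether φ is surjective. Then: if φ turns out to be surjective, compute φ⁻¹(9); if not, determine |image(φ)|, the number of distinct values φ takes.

Since 23 is prime, the nonzero elements of ℤ_{23} form a cyclic group of order 22.
As gcd(19, 22) = 1, raising to the 19th power is a bijection on this group: if s^19 ≡ t^19 then (st^{−1})^19 = 1, and the only element of order dividing gcd(19, 22) = 1 is 1, so s = t.
With φ(0) = 0 this makes φ injective on all of ℤ_{23}, hence bijective (finite equal-size domain and codomain). In particular φ is surjective.
Since φ is surjective, we find the preimage of 9. The inverse of x ↦ x^19 on (ℤ_{23})^× is x ↦ x^7, because 19·7 = 133 = 6·22 + 1 ≡ 1 (mod 22) and x^{22} = 1 for x ≠ 0 (Fermat). So φ⁻¹(9) = 9^7 mod 23.
Repeated squaring mod 23: 9^1 ≡ 9, 9^2 ≡ 9² = 81 ≡ 12, 9^4 ≡ 12² = 144 ≡ 6. Since 7 = 4 + 2 + 1, 9^7 ≡ 6·12·9: 6·12 = 72 ≡ 3, then 3·9 = 27 ≡ 4. So 9^7 ≡ 4 (mod 23).
Hence φ⁻¹(9) = 4.

4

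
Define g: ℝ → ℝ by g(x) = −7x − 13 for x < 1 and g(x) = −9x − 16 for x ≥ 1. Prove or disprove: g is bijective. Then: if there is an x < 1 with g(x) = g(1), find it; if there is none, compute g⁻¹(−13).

Both pieces are strictly decreasing (slopes −7 and −9), so each is injective on its own interval.
The left piece maps (−∞, 1) onto (−20, ∞); the right piece maps [1, ∞) onto (−∞, −25].
The images leave a gap (−20 has no preimage), so g is not surjective, hence not bijective.
Because the two images are disjoint, no x < 1 has g(x) = g(1), so we compute g⁻¹(−13): −13 lies in (−20, ∞), so solve −7x − 13 = −13: x = (−13 + 13)/(−7) = 0.

0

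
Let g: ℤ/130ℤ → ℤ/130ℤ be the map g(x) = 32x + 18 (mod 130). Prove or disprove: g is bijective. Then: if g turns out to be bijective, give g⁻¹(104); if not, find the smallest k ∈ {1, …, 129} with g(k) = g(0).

65

Recall that g is injective when g(a) = g(b) forces a = b.
We have gcd(32, 130) = 2 > 1. Taking a = 0 and b = 65: g(0) = 18 and g(65) = 32·65 + 18 = 2098 ≡ 18 (mod 130).
So g(0) = g(65) while 0 ≠ 65, therefore g is not injective, hence not bijective.
Since g is not bijective, we find the least positive k with g(k) = g(0): this means 32k ≡ 0 (mod 130), i.e. 130 ∣ 32k. Since gcd(32, 130) = 2, dividing through by 2 this holds exactly when 65 ∣ 16k, and as gcd(16, 65) = 1, exactly when 65 ∣ k.
The smallest positive such k is 65.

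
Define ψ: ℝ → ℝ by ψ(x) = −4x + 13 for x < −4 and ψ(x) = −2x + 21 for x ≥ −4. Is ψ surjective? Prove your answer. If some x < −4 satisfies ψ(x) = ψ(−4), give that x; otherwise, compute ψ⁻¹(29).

Both pieces are strictly decreasing (slopes −4 and −2), so each is injective on its own interval.
The left piece maps (−∞, −4) onto (29, ∞); the right piece maps [−4, ∞) onto (−∞, 29].
These images together cover ℝ, so ψ is surjective.
Because the two images are disjoint, no x < −4 has ψ(x) = ψ(−4), so we compute ψ⁻¹(29): 29 lies in (−∞, 29], so solve −2x + 21 = 29: x = (29 − 21)/(−2) = −4.

-4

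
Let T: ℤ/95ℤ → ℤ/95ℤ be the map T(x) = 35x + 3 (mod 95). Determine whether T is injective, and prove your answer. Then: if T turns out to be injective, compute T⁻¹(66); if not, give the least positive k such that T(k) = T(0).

We have gcd(35, 95) = 5 > 1. Taking a = 0 and b = 19: T(0) = 3 and T(19) = 35·19 + 3 = 668 ≡ 3 (mod 95).
So T(0) = T(19) while 0 ≠ 19, hence T is not injective.
Since T is not injective, we find the least positive k with T(k) = T(0): this means 35k ≡ 0 (mod 95), i.e. 95 ∣ 35k. Since gcd(35, 95) = 5, dividing through by 5 this holds exactly when 19 ∣ 7k, and as gcd(7, 19) = 1, exactly when 19 ∣ k.
The smallest positive such k is 19.

19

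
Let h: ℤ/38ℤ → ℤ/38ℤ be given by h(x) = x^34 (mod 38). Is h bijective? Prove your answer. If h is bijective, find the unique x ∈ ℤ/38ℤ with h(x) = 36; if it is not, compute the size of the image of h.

20

h(18): Repeated squaring mod 38: 18^1 ≡ 18, 18^2 ≡ 18² = 324 ≡ 20, 18^4 ≡ 20² = 400 ≡ 20, 18^8 ≡ 20² = 400 ≡ 20, 18^16 ≡ 20² = 400 ≡ 20, 18^32 ≡ 20² = 400 ≡ 20. Since 34 = 32 + 2, 18^34 ≡ 20·20: 20·20 = 400 ≡ 20. So 18^34 ≡ 20 (mod 38).
h(20): Repeated squaring mod 38: 20^1 ≡ 20, 20^2 ≡ 20² = 400 ≡ 20, 20^4 ≡ 20² = 400 ≡ 20, 20^8 ≡ 20² = 400 ≡ 20, 20^16 ≡ 20² = 400 ≡ 20, 20^32 ≡ 20² = 400 ≡ 20. Since 34 = 32 + 2, 20^34 ≡ 20·20: 20·20 = 400 ≡ 20. So 20^34 ≡ 20 (mod 38).
So h(18) = h(20) = 20 while 18 ≠ 20, therefore h is not injective, hence not bijective.
Since h is not bijective, we determine |image(h)|. Computing x^34 mod 38 for each x (by repeated squaring, reducing mod 38 at every step), the values h(0), h(1), …, h(37) are: 0, 1, 24, 17, 6, 35, 28, 7, 30, 23, 4, 11, 26, 9, 16, 25, 36, 5, 20, 19, 20, 5, 36, 25, 16, 9, 26, 11, 4, 23, 30, 7, 28, 35, 6, 17, 24, 1.
The distinct values are {0, 1, 4, 5, 6, 7, 9, 11, 16, 17, 19, 20, 23, 24, 25, 26, 28, 30, 35, 36}; there are 20 of them.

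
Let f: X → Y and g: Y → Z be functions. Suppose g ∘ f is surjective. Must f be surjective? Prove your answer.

No. Take X = {1, 2}, Y = {1, 2, 3, 4}, Z = {1}, f(a) = 1 for every a ∈ X, and g(b) = 1 for every b ∈ Y.
Then g ∘ f is surjective onto {1}, but 4 ∈ Y has no preimage under f, so f is not surjective.

not surjective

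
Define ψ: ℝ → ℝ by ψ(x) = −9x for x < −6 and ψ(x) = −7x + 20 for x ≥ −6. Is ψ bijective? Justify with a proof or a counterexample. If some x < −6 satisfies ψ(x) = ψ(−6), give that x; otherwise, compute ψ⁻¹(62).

-62/9

Both pieces are strictly decreasing (slopes −9 and −7), so each is injective on its own interval.
The left piece maps (−∞, −6) onto (54, ∞); the right piece maps [−6, ∞) onto (−∞, 62].
These images overlap. In particular ψ(−6) = 62 (right piece), and solving −9x = 62 on the left piece gives x = −62/9 < −6.
So ψ(−62/9) = ψ(−6) with −62/9 ≠ −6, and ψ is not injective, hence not bijective. This x = −62/9 is the requested value below −6.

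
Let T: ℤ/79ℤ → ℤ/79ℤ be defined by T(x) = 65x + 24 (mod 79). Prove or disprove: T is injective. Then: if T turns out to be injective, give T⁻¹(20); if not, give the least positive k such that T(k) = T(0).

If T(s) = T(t), then 65s ≡ 65t (mod 79). Because gcd(65, 79) = 1, we may cancel 65 to get s ≡ t (mod 79).
So T is injective.
We now compute 65⁻¹ mod 79 explicitly. Euclid's algorithm: 79 = 1·65 + 14, 65 = 4·14 + 9, 14 = 1·9 + 5, 9 = 1·5 + 4, 5 = 1·4 + 1; back-substituting gives 1 = 62·65 − 51·79, so 65⁻¹ ≡ 62 (mod 79).
Since T is injective, we compute T⁻¹(20): solve 65x + 24 ≡ 20 (mod 79), i.e. 65x ≡ 75 (mod 79).
Multiplying by 65⁻¹ = 62 gives x ≡ 62·75 = 4650 = 58·79 + 68 ≡ 68 (mod 79).
Check: T(68) = 65·68 + 24 = 4444 = 56·79 + 20 ≡ 20 (mod 79).

68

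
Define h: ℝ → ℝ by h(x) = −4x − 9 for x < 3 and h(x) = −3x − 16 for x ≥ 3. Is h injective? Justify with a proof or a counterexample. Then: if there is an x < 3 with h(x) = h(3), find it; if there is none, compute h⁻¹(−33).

17/3

Both pieces are strictly decreasing (slopes −4 and −3), so each is injective on its own interval.
The left piece maps (−∞, 3) onto (−21, ∞); the right piece maps [3, ∞) onto (−∞, −25].
These images are disjoint, so no value is attained by both pieces. Therefore h is injective.
Because the two images are disjoint, no x < 3 has h(x) = h(3), so we compute h⁻¹(−33): −33 lies in (−∞, −25], so solve −3x − 16 = −33: x = (−33 + 16)/(−3) = 17/3.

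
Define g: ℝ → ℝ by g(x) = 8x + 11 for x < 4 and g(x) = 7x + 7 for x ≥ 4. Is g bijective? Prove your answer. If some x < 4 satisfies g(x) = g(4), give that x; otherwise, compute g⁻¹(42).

Both pieces are strictly increasing (slopes 8 and 7), so each is injective on its own interval.
The left piece maps (−∞, 4) onto (−∞, 43); the right piece maps [4, ∞) onto [35, ∞).
These images overlap. In particular g(4) = 35 (right piece), and solving 8x + 11 = 35 on the left piece gives x = 3 < 4.
So g(3) = g(4) with 3 ≠ 4, and g is not injective, hence not bijective. This x = 3 is the requested value below 4.

3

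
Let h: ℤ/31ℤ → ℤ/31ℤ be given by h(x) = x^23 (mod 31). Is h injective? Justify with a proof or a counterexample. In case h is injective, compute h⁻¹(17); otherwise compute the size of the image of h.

Since 31 is prime, the nonzero elements of ℤ/31ℤ form a cyclic group of order 30.
As gcd(23, 30) = 1, raising to the 23rd power is a bijection on this group: if x_1^23 ≡ x_2^23 then (x_1x_2^{−1})^23 = 1, and the only element of order dividing gcd(23, 30) = 1 is 1, so x_1 = x_2.
With h(0) = 0 this makes h injective on all of ℤ/31ℤ, hence bijective (finite equal-size domain and codomain). In particular h is injective.
Since h is injective, we find the preimage of 17. The inverse of x ↦ x^23 on (ℤ/31ℤ)^× is x ↦ x^17, because 23·17 = 391 = 13·30 + 1 ≡ 1 (mod 30) and x^{30} = 1 for x ≠ 0 (Fermat). So h⁻¹(17) = 17^17 mod 31.
Repeated squaring mod 31: 17^1 ≡ 17, 17^2 ≡ 17² = 289 ≡ 10, 17^4 ≡ 10² = 100 ≡ 7, 17^8 ≡ 7² = 49 ≡ 18, 17^16 ≡ 18² = 324 ≡ 14. Since 17 = 16 + 1, 17^17 ≡ 14·17: 14·17 = 238 ≡ 21. So 17^17 ≡ 21 (mod 31).
Hence h⁻¹(17) = 21.

21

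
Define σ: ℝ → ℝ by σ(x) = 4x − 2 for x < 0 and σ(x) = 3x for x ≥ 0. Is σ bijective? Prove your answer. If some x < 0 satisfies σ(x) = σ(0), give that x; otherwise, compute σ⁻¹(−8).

-3/2

Both pieces are strictly increasing (slopes 4 and 3), so each is injective on its own interval.
The left piece maps (−∞, 0) onto (−∞, −2); the right piece maps [0, ∞) onto [0, ∞).
The images leave a gap (−2 has no preimage), so σ is not surjective, hence not bijective.
Because the two images are disjoint, no x < 0 has σ(x) = σ(0), so we compute σ⁻¹(−8): −8 lies in (−∞, −2), so solve 4x − 2 = −8: x = (−8 + 2)/4 = −3/2.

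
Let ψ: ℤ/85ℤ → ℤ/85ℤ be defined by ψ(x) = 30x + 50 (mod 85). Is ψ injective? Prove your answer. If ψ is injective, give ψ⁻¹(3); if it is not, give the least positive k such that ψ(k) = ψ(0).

17

Recall: injectivity means: for all u, v in the domain, ψ(u) = ψ(v) implies u = v.
We have gcd(30, 85) = 5 > 1. Taking u = 0 and v = 17: ψ(0) = 50 and ψ(17) = 30·17 + 50 = 560 ≡ 50 (mod 85).
So ψ(0) = ψ(17) while 0 ≠ 17, therefore ψ is not injective.
Since ψ is not injective, we find the least positive k with ψ(k) = ψ(0): this means 30k ≡ 0 (mod 85), i.e. 85 ∣ 30k. Since gcd(30, 85) = 5, dividing through by 5 this holds exactly when 17 ∣ 6k, and as gcd(6, 17) = 1, exactly when 17 ∣ k.
The smallest positive such k is 17.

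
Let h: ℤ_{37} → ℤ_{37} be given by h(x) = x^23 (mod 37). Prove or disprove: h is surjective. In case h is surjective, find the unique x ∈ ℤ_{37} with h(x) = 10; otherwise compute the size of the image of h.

Since 37 is prime, the nonzero elements of ℤ_{37} form a cyclic group of order 36.
As gcd(23, 36) = 1, raising to the 23rd power is a bijection on this group: if s^23 ≡ t^23 then (st^{−1})^23 = 1, and the only element of order dividing gcd(23, 36) = 1 is 1, so s = t.
With h(0) = 0 this makes h injective on all of ℤ_{37}, hence bijective (finite equal-size domain and codomain). In particular h is surjective.
Since h is surjective, we find the preimage of 10. The inverse of x ↦ x^23 on (ℤ_{37})^× is x ↦ x^11, because 23·11 = 253 = 7·36 + 1 ≡ 1 (mod 36) and x^{36} = 1 for x ≠ 0 (Fermat). So h⁻¹(10) = 10^11 mod 37.
Repeated squaring mod 37: 10^1 ≡ 10, 10^2 ≡ 10² = 100 ≡ 26, 10^4 ≡ 26² = 676 ≡ 10, 10^8 ≡ 10² = 100 ≡ 26. Since 11 = 8 + 2 + 1, 10^11 ≡ 26·26·10: 26·26 = 676 ≡ 10, then 10·10 = 100 ≡ 26. So 10^11 ≡ 26 (mod 37).
Hence h⁻¹(10) = 26.

26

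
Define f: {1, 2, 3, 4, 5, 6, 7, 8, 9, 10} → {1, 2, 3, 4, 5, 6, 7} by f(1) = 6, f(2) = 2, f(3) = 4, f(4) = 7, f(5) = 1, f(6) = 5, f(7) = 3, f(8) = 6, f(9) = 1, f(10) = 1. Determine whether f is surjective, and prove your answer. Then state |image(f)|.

7

Every element of the codomain has a preimage: 1 = f(5), 2 = f(2), 3 = f(7), 4 = f(3), 5 = f(6), 6 = f(1), 7 = f(4).
Hence f is surjective.
The image of f is {1, 2, 3, 4, 5, 6, 7}, which has 7 elements.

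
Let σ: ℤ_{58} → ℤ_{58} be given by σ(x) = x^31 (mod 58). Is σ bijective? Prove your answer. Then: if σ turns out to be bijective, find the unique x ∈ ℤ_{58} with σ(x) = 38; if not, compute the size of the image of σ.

34

Computing x^31 mod 58 for each x (by repeated squaring, reducing mod 58 at every step), the values σ(0), σ(1), …, σ(57) are: 0, 1, 8, 27, 6, 9, 42, 53, 48, 33, 14, 55, 46, 51, 18, 11, 36, 41, 32, 15, 54, 39, 34, 45, 20, 23, 2, 21, 28, 29, 30, 37, 56, 35, 38, 13, 24, 19, 4, 43, 26, 17, 22, 47, 40, 7, 12, 3, 44, 25, 10, 5, 16, 49, 52, 31, 50, 57.
Every element of ℤ_{58} appears exactly once in this list, so σ is a bijection, and in particular bijective.
Since σ is bijective, we read off the preimage of 38 from the same table: σ(34) = 38, so σ⁻¹(38) = 34.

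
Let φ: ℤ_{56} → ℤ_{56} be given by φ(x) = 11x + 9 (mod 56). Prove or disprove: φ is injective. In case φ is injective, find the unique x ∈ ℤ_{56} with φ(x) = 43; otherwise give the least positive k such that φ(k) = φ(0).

54

Recall that injectivity means: for all u, v in the domain, φ(u) = φ(v) implies u = v.
If φ(u) = φ(v), then 11u ≡ 11v (mod 56). Because gcd(11, 56) = 1, we may cancel 11 to get u ≡ v (mod 56).
Therefore φ is injective.
We now compute 11⁻¹ mod 56 explicitly. Euclid's algorithm: 56 = 5·11 + 1; back-substituting gives 1 = 51·11 − 10·56, so 11⁻¹ ≡ 51 (mod 56).
Since φ is injective, we find φ⁻¹(43): we need 11x ≡ 43 − 9 ≡ 34 (mod 56). Using 11⁻¹ = 51: x ≡ 51·34 = 1734 = 30·56 + 54, so x = 54.
Check: φ(54) = 11·54 + 9 = 603 = 10·56 + 43 ≡ 43 (mod 56).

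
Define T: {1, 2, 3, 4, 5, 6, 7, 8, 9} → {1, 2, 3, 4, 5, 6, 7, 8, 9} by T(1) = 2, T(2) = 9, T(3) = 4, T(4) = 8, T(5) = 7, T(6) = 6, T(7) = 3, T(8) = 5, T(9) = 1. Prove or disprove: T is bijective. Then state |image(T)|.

9

The values 2, 9, 4, 8, 7, 6, 3, 5, 1 are a permutation of {1, 2, 3, 4, 5, 6, 7, 8, 9}: each element appears exactly once.
So T is injective and surjective, hence bijective.
The image of T is {1, 2, 3, 4, 5, 6, 7, 8, 9}, which has 9 elements.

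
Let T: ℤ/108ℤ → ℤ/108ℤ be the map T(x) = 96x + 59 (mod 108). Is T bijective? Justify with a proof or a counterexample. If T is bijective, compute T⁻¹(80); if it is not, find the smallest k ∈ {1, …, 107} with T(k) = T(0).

Recall that T is injective when T(u) = T(v) forces u = v.
We have gcd(96, 108) = 12 > 1. Taking u = 0 and v = 9: T(0) = 59 and T(9) = 96·9 + 59 = 923 ≡ 59 (mod 108).
So T(0) = T(9) while 0 ≠ 9, thus T is not injective, hence not bijective.
Since T is not bijective, we find the least positive k with T(k) = T(0): this means 96k ≡ 0 (mod 108), i.e. 108 ∣ 96k. Since gcd(96, 108) = 12, dividing through by 12 this holds exactly when 9 ∣ 8k, and as gcd(8, 9) = 1, exactly when 9 ∣ k.
The smallest positive such k is 9.

9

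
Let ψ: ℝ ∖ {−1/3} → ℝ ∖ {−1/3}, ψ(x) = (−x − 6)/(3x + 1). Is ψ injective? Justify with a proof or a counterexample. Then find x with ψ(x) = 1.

Suppose ψ(s) = ψ(t). Cross-multiplying: (−s − 6)(3t + 1) = (−t − 6)(3s + 1).
Expanding both sides and cancelling the symmetric terms leaves 17·(s − t) = 0. Since 17 ≠ 0, s = t. So ψ is injective.
Solving ψ(x) = 1: cross-multiplying gives −x − 6 = 1(3x + 1), which rearranges to −4x = 7, so x = −7/4.

-7/4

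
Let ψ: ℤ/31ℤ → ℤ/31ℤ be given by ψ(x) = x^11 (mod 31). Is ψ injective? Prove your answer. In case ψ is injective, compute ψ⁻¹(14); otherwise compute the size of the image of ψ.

Since 31 is prime, the nonzero elements of ℤ/31ℤ form a cyclic group of order 30.
As gcd(11, 30) = 1, raising to the 11th power is a bijection on this group: if u^11 ≡ v^11 then (uv^{−1})^11 = 1, and the only element of order dividing gcd(11, 30) = 1 is 1, so u = v.
With ψ(0) = 0 this makes ψ injective on all of ℤ/31ℤ, hence bijective (finite equal-size domain and codomain). In particular ψ is injective.
Since ψ is injective, we find the preimage of 14. The inverse of x ↦ x^11 on (ℤ/31ℤ)^× is x ↦ x^11, because 11·11 = 121 = 4·30 + 1 ≡ 1 (mod 30) and x^{30} = 1 for x ≠ 0 (Fermat). So ψ⁻¹(14) = 14^11 mod 31.
Repeated squaring mod 31: 14^1 ≡ 14, 14^2 ≡ 14² = 196 ≡ 10, 14^4 ≡ 10² = 100 ≡ 7, 14^8 ≡ 7² = 49 ≡ 18. Since 11 = 8 + 2 + 1, 14^11 ≡ 18·10·14: 18·10 = 180 ≡ 25, then 25·14 = 350 ≡ 9. So 14^11 ≡ 9 (mod 31).
Hence ψ⁻¹(14) = 9.

9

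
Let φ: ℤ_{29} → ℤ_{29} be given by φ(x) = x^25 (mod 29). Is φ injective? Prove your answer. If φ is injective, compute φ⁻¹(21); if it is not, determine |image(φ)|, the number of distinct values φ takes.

Since 29 is prime, the nonzero elements of ℤ_{29} form a cyclic group of order 28.
As gcd(25, 28) = 1, raising to the 25th power is a bijection on this group: if x_1^25 ≡ x_2^25 then (x_1x_2^{−1})^25 = 1, and the only element of order dividing gcd(25, 28) = 1 is 1, so x_1 = x_2.
With φ(0) = 0 this makes φ injective on all of ℤ_{29}, hence bijective (finite equal-size domain and codomain). In particular φ is injective.
Since φ is injective, we find the preimage of 21. The inverse of x ↦ x^25 on (ℤ_{29})^× is x ↦ x^9, because 25·9 = 225 = 8·28 + 1 ≡ 1 (mod 28) and x^{28} = 1 for x ≠ 0 (Fermat). So φ⁻¹(21) = 21^9 mod 29.
Repeated squaring mod 29: 21^1 ≡ 21, 21^2 ≡ 21² = 441 ≡ 6, 21^4 ≡ 6² = 36 ≡ 7, 21^8 ≡ 7² = 49 ≡ 20. Since 9 = 8 + 1, 21^9 ≡ 20·21: 20·21 = 420 ≡ 14. So 21^9 ≡ 14 (mod 29).
Hence φ⁻¹(21) = 14.

14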